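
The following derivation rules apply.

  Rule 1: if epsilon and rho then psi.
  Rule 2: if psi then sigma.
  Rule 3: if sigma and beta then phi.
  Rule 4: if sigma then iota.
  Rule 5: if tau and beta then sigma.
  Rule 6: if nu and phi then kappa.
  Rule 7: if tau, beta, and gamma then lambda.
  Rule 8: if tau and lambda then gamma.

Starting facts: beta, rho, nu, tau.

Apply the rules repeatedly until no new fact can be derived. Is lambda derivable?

No

lambda would need tau, beta, and gamma (Rule 7), but gamma is never established.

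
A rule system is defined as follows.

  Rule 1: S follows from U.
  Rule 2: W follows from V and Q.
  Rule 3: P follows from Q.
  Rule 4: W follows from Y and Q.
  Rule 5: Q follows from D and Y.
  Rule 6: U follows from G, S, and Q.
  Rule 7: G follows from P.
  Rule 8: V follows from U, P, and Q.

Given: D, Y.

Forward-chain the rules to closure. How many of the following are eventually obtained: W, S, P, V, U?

From D and Y, Rule 5 gives Q.
From Y and Q, Rule 4 gives W.
Q holds, so P follows (Rule 3).
W: reached.
S would need U (Rule 1), but U is never established.
P: reached.
V would need U, P, and Q (Rule 8), but U is never established.
U would need G, S, and Q (Rule 6), but S is never established.
Reached: W and P — 2 of the 5.

2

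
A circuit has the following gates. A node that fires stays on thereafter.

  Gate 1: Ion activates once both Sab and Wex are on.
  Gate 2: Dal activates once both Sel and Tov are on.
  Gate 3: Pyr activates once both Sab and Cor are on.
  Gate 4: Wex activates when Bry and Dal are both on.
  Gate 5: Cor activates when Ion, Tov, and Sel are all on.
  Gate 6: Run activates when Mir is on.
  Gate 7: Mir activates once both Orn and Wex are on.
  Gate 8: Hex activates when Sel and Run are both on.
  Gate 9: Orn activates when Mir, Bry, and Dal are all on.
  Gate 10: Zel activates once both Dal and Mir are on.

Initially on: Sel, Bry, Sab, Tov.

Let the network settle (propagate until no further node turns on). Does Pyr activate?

Gate 2: Sel and Tov on → Dal on.
Gate 4: Bry and Dal on → Wex on.
Sab and Wex are on, so Ion activates (Gate 1).
Ion, Tov, and Sel are on, so Cor activates (Gate 5).
Gate 3: Sab and Cor on → Pyr on.

Yes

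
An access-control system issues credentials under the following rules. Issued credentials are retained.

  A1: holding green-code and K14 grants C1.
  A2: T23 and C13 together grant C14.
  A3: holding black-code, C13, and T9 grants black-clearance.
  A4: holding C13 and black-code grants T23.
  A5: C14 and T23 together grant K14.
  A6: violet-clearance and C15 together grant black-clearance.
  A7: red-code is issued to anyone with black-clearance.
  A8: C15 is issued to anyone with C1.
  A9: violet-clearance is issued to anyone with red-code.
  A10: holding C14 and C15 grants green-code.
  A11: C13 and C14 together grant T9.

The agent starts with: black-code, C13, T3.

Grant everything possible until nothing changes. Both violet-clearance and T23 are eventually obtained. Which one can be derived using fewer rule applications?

T23: Holding C13 and black-code grants T23 (A4). [1 rule application]
violet-clearance: Holding C13 and black-code grants T23 (A4). Holding T23 and C13 grants C14 (A2). Holding C13 and C14 grants T9 (A11). Holding black-code, C13, and T9 grants black-clearance (A3). Holding black-clearance grants red-code (A7). Holding red-code grants violet-clearance (A9). [6 rule applications]
T23 needs fewer.

T23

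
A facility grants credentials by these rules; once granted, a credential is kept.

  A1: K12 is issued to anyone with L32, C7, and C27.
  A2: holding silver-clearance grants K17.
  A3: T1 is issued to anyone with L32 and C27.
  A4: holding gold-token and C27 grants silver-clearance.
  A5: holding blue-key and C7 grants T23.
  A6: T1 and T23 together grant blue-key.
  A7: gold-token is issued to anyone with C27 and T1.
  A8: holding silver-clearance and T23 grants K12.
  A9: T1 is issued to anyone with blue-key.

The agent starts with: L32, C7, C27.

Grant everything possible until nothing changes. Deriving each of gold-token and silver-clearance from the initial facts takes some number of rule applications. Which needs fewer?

gold-token: Holding L32 and C27 grants T1 (A3). Holding C27 and T1 grants gold-token (A7). [2 rule applications]
silver-clearance: Holding L32 and C27 grants T1 (A3). Holding C27 and T1 grants gold-token (A7). Holding gold-token and C27 grants silver-clearance (A4). [3 rule applications]
gold-token needs fewer.

gold-token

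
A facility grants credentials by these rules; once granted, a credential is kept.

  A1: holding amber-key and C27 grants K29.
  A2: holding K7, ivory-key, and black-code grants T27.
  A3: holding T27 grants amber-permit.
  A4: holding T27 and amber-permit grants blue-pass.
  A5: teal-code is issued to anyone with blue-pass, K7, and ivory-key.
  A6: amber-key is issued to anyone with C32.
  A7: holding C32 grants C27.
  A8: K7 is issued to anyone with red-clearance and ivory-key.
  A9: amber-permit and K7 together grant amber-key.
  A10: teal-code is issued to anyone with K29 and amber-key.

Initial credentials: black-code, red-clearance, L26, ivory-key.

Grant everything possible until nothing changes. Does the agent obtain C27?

C27 would need C32 (A7), but C32 is never granted.

No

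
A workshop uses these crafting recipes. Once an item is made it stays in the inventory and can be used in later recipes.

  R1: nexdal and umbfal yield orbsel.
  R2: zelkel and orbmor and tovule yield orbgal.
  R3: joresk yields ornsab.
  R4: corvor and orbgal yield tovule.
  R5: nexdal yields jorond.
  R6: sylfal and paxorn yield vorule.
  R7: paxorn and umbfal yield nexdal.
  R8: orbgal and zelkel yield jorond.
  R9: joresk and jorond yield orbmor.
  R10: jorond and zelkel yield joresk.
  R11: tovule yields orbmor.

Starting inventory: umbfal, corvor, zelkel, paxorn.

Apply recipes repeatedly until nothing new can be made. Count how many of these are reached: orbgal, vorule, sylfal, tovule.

orbgal would need zelkel, orbmor, and tovule (R2), but tovule is never obtained.
vorule would need sylfal and paxorn (R6), but sylfal is never obtained.
No rule produces sylfal, and it is not given.
tovule would need corvor and orbgal (R4), but orbgal is never obtained.
None of the 4 are reached.

0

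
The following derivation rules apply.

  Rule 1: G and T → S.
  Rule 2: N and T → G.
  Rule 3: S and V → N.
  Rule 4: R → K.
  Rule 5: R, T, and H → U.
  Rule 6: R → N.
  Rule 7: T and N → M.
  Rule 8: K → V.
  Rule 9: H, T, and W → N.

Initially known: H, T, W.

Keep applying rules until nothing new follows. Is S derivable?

Yes

From H, T, and W, Rule 9 gives N.
From N and T, Rule 2 gives G.
G and T hold, so S follows (Rule 1).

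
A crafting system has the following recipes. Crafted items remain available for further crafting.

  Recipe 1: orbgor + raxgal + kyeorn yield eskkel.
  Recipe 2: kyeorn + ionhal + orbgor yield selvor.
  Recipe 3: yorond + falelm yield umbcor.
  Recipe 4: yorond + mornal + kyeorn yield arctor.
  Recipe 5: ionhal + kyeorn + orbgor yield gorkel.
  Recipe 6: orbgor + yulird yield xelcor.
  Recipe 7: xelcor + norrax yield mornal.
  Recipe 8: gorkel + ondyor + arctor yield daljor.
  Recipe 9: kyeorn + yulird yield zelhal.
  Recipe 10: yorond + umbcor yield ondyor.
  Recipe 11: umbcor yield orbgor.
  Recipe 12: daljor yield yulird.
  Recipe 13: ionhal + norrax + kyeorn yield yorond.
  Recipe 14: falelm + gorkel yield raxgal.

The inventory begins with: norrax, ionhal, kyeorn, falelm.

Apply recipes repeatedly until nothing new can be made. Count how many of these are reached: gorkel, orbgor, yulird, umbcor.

Using Recipe 13, ionhal, norrax, and kyeorn make yorond.
yorond + falelm → umbcor (Recipe 3).
Using Recipe 11, umbcor makes orbgor.
Using Recipe 5, ionhal, kyeorn, and orbgor make gorkel.
gorkel: reached.
orbgor: reached.
yulird would need daljor (Recipe 12), but daljor is never obtained.
umbcor: reached.
Reached: gorkel, orbgor, and umbcor — 3 of the 4.

3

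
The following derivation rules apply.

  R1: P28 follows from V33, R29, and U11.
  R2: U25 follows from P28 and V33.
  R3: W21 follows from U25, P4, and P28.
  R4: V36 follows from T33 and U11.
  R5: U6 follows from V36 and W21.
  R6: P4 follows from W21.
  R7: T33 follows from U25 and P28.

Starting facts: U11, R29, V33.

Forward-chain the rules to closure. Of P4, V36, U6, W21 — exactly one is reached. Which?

V36

V33, R29, and U11 hold, so P28 follows (R1).
P28 and V33 hold, so U25 follows (R2).
From U25 and P28, R7 gives T33.
From T33 and U11, R4 gives V36.
W21 would need U25, P4, and P28 (R3), but P4 is never established. P4 would need W21 (R6), but W21 is never established. U6 would need V36 and W21 (R5), but W21 is never established.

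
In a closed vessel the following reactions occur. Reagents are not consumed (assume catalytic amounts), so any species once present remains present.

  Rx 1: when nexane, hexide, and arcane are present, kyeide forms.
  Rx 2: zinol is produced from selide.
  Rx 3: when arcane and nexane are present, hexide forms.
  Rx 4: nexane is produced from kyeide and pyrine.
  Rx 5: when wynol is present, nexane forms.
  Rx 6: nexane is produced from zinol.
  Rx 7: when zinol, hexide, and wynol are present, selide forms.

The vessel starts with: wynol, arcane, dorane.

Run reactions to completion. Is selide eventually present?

No

selide would need zinol, hexide, and wynol (Rx 7), but zinol never forms.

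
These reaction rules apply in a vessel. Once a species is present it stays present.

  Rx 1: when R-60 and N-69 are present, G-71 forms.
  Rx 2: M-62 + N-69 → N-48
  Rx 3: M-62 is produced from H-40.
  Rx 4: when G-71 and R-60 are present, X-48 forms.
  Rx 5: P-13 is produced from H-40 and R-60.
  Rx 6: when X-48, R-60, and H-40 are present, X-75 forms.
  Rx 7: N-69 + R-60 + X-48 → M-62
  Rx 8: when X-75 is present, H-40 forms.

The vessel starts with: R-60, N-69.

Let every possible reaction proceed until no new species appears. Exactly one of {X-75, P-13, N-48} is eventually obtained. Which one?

R-60 and N-69 present → G-71 forms (Rx 1).
G-71 and R-60 present → X-48 forms (Rx 4).
N-69, R-60, and X-48 present → M-62 forms (Rx 7).
M-62 and N-69 present → N-48 forms (Rx 2).
X-75 would need X-48, R-60, and H-40 (Rx 6), but H-40 never forms. P-13 would need H-40 and R-60 (Rx 5), but H-40 never forms.

N-48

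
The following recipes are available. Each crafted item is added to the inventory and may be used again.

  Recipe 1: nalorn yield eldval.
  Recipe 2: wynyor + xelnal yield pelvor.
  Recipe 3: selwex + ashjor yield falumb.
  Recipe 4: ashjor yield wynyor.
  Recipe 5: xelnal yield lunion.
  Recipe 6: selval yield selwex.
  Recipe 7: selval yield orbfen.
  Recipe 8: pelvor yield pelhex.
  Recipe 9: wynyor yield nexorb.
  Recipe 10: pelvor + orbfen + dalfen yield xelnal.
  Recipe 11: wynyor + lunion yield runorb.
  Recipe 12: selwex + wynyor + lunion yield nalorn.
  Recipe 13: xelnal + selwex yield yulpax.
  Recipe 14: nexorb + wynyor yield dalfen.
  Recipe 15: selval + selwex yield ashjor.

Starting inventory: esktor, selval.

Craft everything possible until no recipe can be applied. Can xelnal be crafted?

xelnal would need pelvor, orbfen, and dalfen (Recipe 10), but pelvor is never obtained.

No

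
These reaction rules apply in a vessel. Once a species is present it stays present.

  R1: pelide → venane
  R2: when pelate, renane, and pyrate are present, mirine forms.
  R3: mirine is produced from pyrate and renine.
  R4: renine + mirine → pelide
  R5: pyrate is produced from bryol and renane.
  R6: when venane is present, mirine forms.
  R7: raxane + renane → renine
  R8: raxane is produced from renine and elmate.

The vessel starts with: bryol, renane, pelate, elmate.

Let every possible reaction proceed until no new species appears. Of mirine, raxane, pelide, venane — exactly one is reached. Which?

bryol and renane present → pyrate forms (R5).
pelate, renane, and pyrate present → mirine forms (R2).
raxane would need renine and elmate (R8), but renine never forms. pelide would need renine and mirine (R4), but renine never forms. venane would need pelide (R1), but pelide never forms.

mirine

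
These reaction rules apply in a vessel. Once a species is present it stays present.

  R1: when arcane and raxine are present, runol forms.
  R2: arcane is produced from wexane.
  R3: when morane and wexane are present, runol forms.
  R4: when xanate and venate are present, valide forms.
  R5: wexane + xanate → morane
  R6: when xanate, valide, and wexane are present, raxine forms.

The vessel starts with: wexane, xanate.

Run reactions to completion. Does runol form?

Yes

wexane and xanate present → morane forms (R5).
morane and wexane present → runol forms (R3).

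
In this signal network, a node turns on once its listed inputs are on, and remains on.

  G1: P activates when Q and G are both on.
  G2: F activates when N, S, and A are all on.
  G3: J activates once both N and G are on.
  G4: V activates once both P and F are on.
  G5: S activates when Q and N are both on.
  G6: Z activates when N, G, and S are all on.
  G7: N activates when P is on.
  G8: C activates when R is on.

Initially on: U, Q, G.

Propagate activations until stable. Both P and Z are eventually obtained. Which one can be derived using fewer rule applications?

P

P: G1: Q and G on → P on. [1 rule application]
Z: Q and G are on, so P activates (G1). P is on, so N activates (G7). Q and N are on, so S activates (G5). G6: N, G, and S on → Z on. [4 rule applications]
P needs fewer.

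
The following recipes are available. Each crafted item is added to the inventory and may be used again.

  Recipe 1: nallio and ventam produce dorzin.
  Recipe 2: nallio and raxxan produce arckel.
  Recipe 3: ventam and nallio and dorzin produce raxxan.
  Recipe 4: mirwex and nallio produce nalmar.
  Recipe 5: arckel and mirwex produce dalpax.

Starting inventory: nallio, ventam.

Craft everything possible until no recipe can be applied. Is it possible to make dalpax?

dalpax would need arckel and mirwex (Recipe 5), but mirwex is never obtained.

No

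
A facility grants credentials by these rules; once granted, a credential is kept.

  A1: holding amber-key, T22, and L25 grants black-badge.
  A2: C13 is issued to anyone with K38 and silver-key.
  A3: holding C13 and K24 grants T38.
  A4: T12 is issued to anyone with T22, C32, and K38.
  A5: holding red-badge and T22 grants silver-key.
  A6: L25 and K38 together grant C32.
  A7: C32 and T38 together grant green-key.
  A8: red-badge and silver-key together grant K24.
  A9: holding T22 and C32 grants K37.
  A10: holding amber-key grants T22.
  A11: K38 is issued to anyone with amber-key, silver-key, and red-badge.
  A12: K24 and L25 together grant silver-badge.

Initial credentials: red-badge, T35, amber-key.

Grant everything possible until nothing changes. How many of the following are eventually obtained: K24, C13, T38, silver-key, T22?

Holding amber-key grants T22 (A10).
Holding red-badge and T22 grants silver-key (A5).
Holding red-badge and silver-key grants K24 (A8).
Holding amber-key, silver-key, and red-badge grants K38 (A11).
Holding K38 and silver-key grants C13 (A2).
Holding C13 and K24 grants T38 (A3).
K24: reached.
C13: reached.
T38: reached.
silver-key: reached.
T22: reached.
All 5 are reached.

5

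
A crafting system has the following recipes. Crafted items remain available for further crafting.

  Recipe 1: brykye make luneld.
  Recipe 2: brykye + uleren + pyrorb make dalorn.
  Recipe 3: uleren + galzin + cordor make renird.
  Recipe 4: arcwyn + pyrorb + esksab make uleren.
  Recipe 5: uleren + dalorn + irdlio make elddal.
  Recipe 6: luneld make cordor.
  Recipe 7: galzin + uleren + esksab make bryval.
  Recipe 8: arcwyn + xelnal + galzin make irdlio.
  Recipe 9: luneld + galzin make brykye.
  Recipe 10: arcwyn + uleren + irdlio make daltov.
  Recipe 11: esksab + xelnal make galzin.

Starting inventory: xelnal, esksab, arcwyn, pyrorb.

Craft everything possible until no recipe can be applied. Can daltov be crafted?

Yes

esksab + xelnal → galzin (Recipe 11).
arcwyn + pyrorb + esksab → uleren (Recipe 4).
arcwyn + xelnal + galzin → irdlio (Recipe 8).
arcwyn + uleren + irdlio → daltov (Recipe 10).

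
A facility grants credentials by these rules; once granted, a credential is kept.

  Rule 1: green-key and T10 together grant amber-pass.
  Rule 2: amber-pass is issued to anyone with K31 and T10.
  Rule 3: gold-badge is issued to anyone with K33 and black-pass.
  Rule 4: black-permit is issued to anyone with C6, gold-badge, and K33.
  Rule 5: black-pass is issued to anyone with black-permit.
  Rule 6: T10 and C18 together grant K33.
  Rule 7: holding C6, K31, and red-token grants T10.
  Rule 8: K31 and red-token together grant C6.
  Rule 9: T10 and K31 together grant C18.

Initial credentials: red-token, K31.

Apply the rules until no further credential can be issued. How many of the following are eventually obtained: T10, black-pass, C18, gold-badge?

2

Holding K31 and red-token grants C6 (Rule 8).
Holding C6, K31, and red-token grants T10 (Rule 7).
Holding T10 and K31 grants C18 (Rule 9).
T10: reached.
black-pass would need black-permit (Rule 5), but black-permit is never granted.
C18: reached.
gold-badge would need K33 and black-pass (Rule 3), but black-pass is never granted.
Reached: T10 and C18 — 2 of the 4.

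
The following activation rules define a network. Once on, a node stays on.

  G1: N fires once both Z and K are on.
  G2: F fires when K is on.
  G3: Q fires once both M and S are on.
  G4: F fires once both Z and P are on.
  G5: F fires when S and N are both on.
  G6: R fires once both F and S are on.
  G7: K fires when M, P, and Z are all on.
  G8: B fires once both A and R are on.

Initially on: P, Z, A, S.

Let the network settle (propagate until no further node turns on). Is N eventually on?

No

N would need Z and K (G1), but K never turns on.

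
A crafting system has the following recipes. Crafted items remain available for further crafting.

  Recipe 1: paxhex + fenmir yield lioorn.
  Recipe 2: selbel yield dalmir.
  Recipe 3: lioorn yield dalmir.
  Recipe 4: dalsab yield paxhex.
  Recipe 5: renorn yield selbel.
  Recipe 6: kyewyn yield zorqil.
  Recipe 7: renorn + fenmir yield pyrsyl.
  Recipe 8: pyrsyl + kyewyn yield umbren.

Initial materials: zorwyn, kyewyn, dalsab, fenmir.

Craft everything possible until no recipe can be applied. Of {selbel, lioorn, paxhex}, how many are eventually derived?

Using Recipe 4, dalsab makes paxhex.
Using Recipe 1, paxhex and fenmir make lioorn.
selbel would need renorn (Recipe 5), but renorn is never obtained.
lioorn: reached.
paxhex: reached.
Reached: lioorn and paxhex — 2 of the 3.

2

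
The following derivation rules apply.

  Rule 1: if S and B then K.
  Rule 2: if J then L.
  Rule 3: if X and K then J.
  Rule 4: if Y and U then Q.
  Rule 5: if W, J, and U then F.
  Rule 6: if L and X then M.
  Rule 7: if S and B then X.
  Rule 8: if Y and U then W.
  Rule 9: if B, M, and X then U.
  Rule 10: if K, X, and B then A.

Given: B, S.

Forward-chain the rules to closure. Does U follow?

Yes

S and B hold, so K follows (Rule 1).
S and B hold, so X follows (Rule 7).
From X and K, Rule 3 gives J.
From J, Rule 2 gives L.
From L and X, Rule 6 gives M.
B, M, and X hold, so U follows (Rule 9).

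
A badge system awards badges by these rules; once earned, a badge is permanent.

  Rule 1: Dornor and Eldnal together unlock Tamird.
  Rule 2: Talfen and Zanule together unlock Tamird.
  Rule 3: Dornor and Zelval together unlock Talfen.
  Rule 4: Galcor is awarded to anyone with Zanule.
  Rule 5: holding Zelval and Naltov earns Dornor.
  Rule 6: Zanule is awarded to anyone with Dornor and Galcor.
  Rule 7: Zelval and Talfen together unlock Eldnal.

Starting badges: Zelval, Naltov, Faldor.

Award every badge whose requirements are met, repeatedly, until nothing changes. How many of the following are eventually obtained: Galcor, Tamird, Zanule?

1

With Zelval and Naltov, Dornor is earned (Rule 5).
With Dornor and Zelval, Talfen is earned (Rule 3).
With Zelval and Talfen, Eldnal is earned (Rule 7).
With Dornor and Eldnal, Tamird is earned (Rule 1).
Galcor would need Zanule (Rule 4), but Zanule is never earned.
Tamird: reached.
Zanule would need Dornor and Galcor (Rule 6), but Galcor is never earned.
Reached: Tamird — 1 of the 3.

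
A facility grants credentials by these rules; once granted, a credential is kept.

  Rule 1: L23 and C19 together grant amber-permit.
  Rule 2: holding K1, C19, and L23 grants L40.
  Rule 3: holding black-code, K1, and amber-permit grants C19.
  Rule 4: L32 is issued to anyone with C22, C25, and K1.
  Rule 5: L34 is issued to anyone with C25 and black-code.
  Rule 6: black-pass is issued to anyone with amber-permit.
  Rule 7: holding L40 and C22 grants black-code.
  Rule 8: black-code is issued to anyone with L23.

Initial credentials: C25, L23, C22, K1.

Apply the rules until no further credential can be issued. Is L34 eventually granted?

Holding L23 grants black-code (Rule 8).
Holding C25 and black-code grants L34 (Rule 5).

Yes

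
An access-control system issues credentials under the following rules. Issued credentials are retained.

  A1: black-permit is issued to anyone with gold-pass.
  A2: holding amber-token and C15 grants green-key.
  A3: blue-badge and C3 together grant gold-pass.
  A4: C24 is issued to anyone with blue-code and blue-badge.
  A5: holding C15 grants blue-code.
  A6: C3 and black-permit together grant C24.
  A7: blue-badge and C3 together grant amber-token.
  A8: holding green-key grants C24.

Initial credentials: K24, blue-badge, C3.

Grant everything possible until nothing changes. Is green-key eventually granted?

No

green-key would need amber-token and C15 (A2), but C15 is never granted.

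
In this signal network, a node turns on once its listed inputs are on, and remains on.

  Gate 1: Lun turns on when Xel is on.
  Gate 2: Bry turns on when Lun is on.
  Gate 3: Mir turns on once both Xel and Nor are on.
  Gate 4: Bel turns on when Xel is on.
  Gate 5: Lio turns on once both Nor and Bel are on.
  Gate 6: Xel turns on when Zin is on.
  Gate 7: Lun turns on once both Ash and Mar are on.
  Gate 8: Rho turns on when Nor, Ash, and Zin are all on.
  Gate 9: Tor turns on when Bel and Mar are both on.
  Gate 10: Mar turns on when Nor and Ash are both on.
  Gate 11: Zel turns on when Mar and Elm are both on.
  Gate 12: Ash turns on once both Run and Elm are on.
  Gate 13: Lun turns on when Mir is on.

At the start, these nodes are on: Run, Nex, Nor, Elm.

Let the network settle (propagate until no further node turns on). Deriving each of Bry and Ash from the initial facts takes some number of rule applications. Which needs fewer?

Ash: Run and Elm are on, so Ash turns on (Gate 12). [1 rule application]
Bry: Gate 12: Run and Elm on → Ash on. Gate 10: Nor and Ash on → Mar on. Gate 7: Ash and Mar on → Lun on. Lun is on, so Bry turns on (Gate 2). [4 rule applications]
Ash needs fewer.

Ash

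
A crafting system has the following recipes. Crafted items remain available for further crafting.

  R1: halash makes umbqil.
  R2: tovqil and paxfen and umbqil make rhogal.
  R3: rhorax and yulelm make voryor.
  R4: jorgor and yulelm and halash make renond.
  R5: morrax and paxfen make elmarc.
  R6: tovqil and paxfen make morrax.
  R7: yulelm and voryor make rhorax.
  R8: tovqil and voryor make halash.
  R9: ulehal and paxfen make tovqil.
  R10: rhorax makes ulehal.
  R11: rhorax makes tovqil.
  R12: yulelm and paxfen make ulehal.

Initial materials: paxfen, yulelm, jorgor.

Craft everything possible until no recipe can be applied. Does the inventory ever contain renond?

No

renond would need jorgor, yulelm, and halash (R4), but halash is never obtained.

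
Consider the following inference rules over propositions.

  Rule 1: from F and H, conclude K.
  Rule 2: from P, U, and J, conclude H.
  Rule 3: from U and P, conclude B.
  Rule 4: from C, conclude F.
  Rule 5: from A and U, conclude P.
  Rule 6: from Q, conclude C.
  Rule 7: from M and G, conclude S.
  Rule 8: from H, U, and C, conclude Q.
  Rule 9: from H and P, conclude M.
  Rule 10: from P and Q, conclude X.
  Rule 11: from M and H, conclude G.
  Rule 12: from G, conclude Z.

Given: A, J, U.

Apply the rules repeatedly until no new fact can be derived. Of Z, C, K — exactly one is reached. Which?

From A and U, Rule 5 gives P.
From P, U, and J, Rule 2 gives H.
From H and P, Rule 9 gives M.
From M and H, Rule 11 gives G.
G holds, so Z follows (Rule 12).
C would need Q (Rule 6), but Q is never established. K would need F and H (Rule 1), but F is never established.

Z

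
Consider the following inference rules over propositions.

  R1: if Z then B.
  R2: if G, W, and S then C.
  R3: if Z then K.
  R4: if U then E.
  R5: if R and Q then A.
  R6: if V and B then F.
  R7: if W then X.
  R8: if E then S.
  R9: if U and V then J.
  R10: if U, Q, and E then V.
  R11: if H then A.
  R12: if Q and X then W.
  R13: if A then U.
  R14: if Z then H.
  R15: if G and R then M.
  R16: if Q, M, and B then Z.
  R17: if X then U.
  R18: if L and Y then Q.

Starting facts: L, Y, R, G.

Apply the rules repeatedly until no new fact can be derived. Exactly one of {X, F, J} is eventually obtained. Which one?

J

From L and Y, R18 gives Q.
R and Q hold, so A follows (R5).
A holds, so U follows (R13).
U holds, so E follows (R4).
U, Q, and E hold, so V follows (R10).
From U and V, R9 gives J.
F would need V and B (R6), but B is never established. X would need W (R7), but W is never established.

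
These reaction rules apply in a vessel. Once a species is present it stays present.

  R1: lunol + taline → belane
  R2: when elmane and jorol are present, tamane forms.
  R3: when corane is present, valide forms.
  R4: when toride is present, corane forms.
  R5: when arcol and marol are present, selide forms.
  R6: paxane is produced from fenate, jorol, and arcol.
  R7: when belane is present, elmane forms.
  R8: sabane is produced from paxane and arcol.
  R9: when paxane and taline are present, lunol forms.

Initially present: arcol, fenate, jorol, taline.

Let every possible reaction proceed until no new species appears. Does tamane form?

fenate, jorol, and arcol present → paxane forms (R6).
paxane and taline present → lunol forms (R9).
lunol and taline present → belane forms (R1).
belane present → elmane forms (R7).
elmane and jorol present → tamane forms (R2).

Yes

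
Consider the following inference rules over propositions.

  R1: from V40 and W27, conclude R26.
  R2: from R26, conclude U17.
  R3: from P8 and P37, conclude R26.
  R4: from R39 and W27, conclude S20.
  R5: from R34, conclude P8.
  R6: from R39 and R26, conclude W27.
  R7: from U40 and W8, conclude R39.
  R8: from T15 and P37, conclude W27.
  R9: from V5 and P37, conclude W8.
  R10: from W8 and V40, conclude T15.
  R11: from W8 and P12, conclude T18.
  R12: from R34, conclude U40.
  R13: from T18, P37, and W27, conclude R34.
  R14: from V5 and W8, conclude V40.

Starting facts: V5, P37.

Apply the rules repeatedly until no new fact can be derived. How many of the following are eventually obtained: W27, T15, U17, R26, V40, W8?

From V5 and P37, R9 gives W8.
V5 and W8 hold, so V40 follows (R14).
W8 and V40 hold, so T15 follows (R10).
From T15 and P37, R8 gives W27.
From V40 and W27, R1 gives R26.
From R26, R2 gives U17.
W27: reached.
T15: reached.
U17: reached.
R26: reached.
V40: reached.
W8: reached.
All 6 are reached.

6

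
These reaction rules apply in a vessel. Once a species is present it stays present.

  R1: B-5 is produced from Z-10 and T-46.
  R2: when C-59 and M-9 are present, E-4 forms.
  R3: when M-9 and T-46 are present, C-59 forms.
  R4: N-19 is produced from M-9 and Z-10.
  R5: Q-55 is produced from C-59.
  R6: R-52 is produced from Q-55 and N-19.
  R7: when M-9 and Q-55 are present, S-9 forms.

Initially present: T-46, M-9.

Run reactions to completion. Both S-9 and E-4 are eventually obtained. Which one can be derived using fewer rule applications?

E-4

E-4: M-9 and T-46 present → C-59 forms (R3). C-59 and M-9 present → E-4 forms (R2). [2 rule applications]
S-9: M-9 and T-46 present → C-59 forms (R3). C-59 present → Q-55 forms (R5). M-9 and Q-55 present → S-9 forms (R7). [3 rule applications]
E-4 needs fewer.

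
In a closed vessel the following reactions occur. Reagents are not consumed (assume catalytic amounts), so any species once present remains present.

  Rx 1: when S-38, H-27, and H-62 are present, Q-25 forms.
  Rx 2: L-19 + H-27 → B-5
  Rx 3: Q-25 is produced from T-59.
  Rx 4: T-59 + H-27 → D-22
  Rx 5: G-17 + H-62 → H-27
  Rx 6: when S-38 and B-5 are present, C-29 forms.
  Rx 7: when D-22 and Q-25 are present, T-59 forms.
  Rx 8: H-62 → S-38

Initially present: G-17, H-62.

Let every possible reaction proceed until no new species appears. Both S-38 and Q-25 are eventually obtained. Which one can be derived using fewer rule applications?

S-38

S-38: H-62 present → S-38 forms (Rx 8). [1 rule application]
Q-25: G-17 and H-62 present → H-27 forms (Rx 5). H-62 present → S-38 forms (Rx 8). S-38, H-27, and H-62 present → Q-25 forms (Rx 1). [3 rule applications]
S-38 needs fewer.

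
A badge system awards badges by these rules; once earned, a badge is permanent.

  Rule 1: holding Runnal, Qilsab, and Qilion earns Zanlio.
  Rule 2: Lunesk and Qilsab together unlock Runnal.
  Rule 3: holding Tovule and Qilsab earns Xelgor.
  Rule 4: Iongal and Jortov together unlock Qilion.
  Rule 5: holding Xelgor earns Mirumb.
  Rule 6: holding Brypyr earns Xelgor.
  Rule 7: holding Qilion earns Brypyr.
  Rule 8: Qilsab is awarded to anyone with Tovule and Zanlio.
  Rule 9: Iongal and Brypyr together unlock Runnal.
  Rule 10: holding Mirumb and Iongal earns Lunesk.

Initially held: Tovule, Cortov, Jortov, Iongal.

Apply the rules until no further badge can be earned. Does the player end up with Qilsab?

Qilsab would need Tovule and Zanlio (Rule 8), but Zanlio is never earned.

No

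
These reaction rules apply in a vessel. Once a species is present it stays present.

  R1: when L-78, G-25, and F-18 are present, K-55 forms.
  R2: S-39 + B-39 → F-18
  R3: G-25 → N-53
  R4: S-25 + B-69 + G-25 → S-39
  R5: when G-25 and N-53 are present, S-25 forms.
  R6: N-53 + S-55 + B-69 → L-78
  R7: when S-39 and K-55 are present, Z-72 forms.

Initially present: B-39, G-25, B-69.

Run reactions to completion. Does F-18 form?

Yes

G-25 present → N-53 forms (R3).
G-25 and N-53 present → S-25 forms (R5).
S-25, B-69, and G-25 present → S-39 forms (R4).
S-39 and B-39 present → F-18 forms (R2).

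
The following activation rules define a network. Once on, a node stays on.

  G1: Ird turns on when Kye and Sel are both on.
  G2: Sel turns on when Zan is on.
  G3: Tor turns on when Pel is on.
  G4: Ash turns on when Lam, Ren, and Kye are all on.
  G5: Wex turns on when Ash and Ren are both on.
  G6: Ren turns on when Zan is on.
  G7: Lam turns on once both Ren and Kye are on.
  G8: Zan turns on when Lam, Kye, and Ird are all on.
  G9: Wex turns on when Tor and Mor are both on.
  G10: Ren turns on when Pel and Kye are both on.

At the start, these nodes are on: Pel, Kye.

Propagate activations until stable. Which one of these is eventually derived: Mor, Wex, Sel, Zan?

Wex

Pel and Kye are on, so Ren turns on (G10).
Ren and Kye are on, so Lam turns on (G7).
Lam, Ren, and Kye are on, so Ash turns on (G4).
Ash and Ren are on, so Wex turns on (G5).
Zan would need Lam, Kye, and Ird (G8), but Ird never turns on. No rule produces Mor, and it is not given. Sel would need Zan (G2), but Zan never turns on.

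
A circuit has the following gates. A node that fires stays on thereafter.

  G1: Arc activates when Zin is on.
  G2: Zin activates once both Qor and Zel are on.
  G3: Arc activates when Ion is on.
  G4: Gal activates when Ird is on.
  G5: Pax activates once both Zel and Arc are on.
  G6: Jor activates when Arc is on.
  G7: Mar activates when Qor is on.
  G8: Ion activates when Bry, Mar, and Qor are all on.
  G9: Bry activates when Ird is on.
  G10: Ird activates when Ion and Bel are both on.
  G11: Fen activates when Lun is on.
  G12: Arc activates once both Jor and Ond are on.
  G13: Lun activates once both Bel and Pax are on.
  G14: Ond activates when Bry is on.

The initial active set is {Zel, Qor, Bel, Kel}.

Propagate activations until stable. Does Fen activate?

Yes

Qor and Zel are on, so Zin activates (G2).
Zin is on, so Arc activates (G1).
Zel and Arc are on, so Pax activates (G5).
Bel and Pax are on, so Lun activates (G13).
G11: Lun on → Fen on.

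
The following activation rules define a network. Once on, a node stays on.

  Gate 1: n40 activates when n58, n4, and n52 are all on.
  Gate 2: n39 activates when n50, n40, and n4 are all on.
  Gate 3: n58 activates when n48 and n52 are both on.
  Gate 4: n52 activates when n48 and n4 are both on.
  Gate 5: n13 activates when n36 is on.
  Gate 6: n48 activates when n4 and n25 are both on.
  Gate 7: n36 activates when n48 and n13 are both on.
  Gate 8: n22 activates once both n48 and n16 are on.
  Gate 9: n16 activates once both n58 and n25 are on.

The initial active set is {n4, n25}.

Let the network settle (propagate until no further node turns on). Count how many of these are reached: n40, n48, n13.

n4 and n25 are on, so n48 activates (Gate 6).
n48 and n4 are on, so n52 activates (Gate 4).
Gate 3: n48 and n52 on → n58 on.
n58, n4, and n52 are on, so n40 activates (Gate 1).
n40: reached.
n48: reached.
n13 would need n36 (Gate 5), but n36 never turns on.
Reached: n40 and n48 — 2 of the 3.

2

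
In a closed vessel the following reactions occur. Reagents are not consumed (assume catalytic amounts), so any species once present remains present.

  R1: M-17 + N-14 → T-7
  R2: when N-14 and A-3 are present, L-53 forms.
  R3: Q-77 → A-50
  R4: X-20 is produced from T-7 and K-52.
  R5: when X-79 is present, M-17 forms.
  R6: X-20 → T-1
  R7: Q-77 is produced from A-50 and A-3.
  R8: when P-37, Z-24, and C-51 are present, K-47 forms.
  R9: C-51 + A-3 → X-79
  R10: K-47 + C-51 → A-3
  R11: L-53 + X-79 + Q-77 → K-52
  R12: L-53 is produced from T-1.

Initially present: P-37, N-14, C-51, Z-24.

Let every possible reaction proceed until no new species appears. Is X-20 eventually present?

No

X-20 would need T-7 and K-52 (R4), but K-52 never forms.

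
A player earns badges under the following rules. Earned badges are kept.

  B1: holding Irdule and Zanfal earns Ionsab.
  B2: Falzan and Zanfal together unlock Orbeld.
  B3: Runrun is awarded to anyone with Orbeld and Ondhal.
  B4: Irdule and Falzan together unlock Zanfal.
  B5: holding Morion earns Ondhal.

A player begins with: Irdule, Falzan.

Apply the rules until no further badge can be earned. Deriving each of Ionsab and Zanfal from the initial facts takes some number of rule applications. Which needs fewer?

Zanfal: With Irdule and Falzan, Zanfal is earned (B4). [1 rule application]
Ionsab: With Irdule and Falzan, Zanfal is earned (B4). With Irdule and Zanfal, Ionsab is earned (B1). [2 rule applications]
Zanfal needs fewer.

Zanfal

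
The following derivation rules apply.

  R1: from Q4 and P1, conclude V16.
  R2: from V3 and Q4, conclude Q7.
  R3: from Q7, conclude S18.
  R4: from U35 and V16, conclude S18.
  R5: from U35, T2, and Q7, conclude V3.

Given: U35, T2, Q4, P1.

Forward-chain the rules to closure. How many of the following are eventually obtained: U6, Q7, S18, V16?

2

Q4 and P1 hold, so V16 follows (R1).
U35 and V16 hold, so S18 follows (R4).
No rule produces U6, and it is not given.
Q7 would need V3 and Q4 (R2), but V3 is never established.
S18: reached.
V16: reached.
Reached: S18 and V16 — 2 of the 4.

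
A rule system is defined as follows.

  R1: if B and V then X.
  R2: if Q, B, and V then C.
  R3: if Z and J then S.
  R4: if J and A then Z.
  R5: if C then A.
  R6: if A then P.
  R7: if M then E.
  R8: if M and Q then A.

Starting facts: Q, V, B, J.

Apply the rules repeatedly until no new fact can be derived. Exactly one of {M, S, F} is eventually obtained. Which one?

S

From Q, B, and V, R2 gives C.
From C, R5 gives A.
From J and A, R4 gives Z.
From Z and J, R3 gives S.
No rule produces M, and it is not given. No rule produces F, and it is not given.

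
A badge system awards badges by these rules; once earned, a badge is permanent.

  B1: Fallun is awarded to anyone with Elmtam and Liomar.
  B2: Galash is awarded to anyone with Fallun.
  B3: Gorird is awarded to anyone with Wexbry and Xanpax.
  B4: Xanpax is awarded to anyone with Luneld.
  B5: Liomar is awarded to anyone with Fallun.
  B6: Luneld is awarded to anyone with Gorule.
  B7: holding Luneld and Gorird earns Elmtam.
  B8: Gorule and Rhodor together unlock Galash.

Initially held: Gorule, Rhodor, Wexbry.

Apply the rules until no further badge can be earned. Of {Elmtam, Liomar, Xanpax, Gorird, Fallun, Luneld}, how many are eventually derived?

With Gorule, Luneld is earned (B6).
With Luneld, Xanpax is earned (B4).
With Wexbry and Xanpax, Gorird is earned (B3).
With Luneld and Gorird, Elmtam is earned (B7).
Elmtam: reached.
Liomar would need Fallun (B5), but Fallun is never earned.
Xanpax: reached.
Gorird: reached.
Fallun would need Elmtam and Liomar (B1), but Liomar is never earned.
Luneld: reached.
Reached: Elmtam, Xanpax, Gorird, and Luneld — 4 of the 6.

4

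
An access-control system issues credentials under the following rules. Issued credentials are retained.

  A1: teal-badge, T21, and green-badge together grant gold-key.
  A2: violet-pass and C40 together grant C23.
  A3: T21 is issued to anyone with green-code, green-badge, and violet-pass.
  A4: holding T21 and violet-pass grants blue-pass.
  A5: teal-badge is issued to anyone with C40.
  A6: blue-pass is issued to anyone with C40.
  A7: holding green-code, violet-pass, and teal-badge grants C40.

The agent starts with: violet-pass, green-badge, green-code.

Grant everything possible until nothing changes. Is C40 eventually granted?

C40 would need green-code, violet-pass, and teal-badge (A7), but teal-badge is never granted.

No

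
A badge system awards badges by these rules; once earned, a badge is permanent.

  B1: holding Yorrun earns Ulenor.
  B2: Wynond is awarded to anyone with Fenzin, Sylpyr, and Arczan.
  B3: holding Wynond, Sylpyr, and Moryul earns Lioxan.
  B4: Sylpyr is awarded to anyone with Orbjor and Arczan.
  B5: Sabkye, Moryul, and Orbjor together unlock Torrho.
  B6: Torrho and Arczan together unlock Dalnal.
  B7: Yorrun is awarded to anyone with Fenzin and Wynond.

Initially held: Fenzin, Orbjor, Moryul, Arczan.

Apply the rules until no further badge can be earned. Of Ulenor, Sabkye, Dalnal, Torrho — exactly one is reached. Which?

Ulenor

With Orbjor and Arczan, Sylpyr is earned (B4).
With Fenzin, Sylpyr, and Arczan, Wynond is earned (B2).
With Fenzin and Wynond, Yorrun is earned (B7).
With Yorrun, Ulenor is earned (B1).
Torrho would need Sabkye, Moryul, and Orbjor (B5), but Sabkye is never earned. No rule produces Sabkye, and it is not given. Dalnal would need Torrho and Arczan (B6), but Torrho is never earned.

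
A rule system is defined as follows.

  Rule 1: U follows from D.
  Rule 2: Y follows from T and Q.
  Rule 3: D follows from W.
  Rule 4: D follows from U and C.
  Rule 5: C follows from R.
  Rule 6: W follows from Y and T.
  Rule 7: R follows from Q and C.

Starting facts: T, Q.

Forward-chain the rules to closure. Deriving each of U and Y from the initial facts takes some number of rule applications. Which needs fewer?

Y

Y: From T and Q, Rule 2 gives Y. [1 rule application]
U: T and Q hold, so Y follows (Rule 2). From Y and T, Rule 6 gives W. From W, Rule 3 gives D. From D, Rule 1 gives U. [4 rule applications]
Y needs fewer.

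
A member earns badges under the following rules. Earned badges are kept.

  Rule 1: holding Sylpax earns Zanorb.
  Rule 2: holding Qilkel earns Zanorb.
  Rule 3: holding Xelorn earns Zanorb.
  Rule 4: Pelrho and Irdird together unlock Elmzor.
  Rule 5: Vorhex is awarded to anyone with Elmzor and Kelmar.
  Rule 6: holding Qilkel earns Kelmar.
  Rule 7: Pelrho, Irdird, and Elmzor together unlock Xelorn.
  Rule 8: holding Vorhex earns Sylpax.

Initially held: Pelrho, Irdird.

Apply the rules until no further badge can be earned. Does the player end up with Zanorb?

Yes

With Pelrho and Irdird, Elmzor is earned (Rule 4).
With Pelrho, Irdird, and Elmzor, Xelorn is earned (Rule 7).
With Xelorn, Zanorb is earned (Rule 3).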